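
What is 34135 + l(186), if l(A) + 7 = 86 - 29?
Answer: 34185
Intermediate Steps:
l(A) = 50 (l(A) = -7 + (86 - 29) = -7 + 57 = 50)
34135 + l(186) = 34135 + 50 = 34185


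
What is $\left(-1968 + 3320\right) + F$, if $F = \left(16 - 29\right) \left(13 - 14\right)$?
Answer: $1365$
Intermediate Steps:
$F = 13$ ($F = \left(-13\right) \left(-1\right) = 13$)
$\left(-1968 + 3320\right) + F = \left(-1968 + 3320\right) + 13 = 1352 + 13 = 1365$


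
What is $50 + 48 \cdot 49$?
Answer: $2402$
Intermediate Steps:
$50 + 48 \cdot 49 = 50 + 2352 = 2402$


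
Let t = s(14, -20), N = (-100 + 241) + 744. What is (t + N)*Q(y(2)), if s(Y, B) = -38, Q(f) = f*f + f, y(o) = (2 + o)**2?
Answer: 230384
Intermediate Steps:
Q(f) = f + f**2 (Q(f) = f**2 + f = f + f**2)
N = 885 (N = 141 + 744 = 885)
t = -38
(t + N)*Q(y(2)) = (-38 + 885)*((2 + 2)**2*(1 + (2 + 2)**2)) = 847*(4**2*(1 + 4**2)) = 847*(16*(1 + 16)) = 847*(16*17) = 847*272 = 230384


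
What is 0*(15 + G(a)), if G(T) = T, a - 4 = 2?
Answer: 0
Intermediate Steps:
a = 6 (a = 4 + 2 = 6)
0*(15 + G(a)) = 0*(15 + 6) = 0*21 = 0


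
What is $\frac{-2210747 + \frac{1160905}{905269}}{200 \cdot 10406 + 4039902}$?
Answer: $- \frac{1000659782519}{2770621943219} \approx -0.36117$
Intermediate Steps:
$\frac{-2210747 + \frac{1160905}{905269}}{200 \cdot 10406 + 4039902} = \frac{-2210747 + 1160905 \cdot \frac{1}{905269}}{2081200 + 4039902} = \frac{-2210747 + \frac{1160905}{905269}}{6121102} = \left(- \frac{2001319565038}{905269}\right) \frac{1}{6121102} = - \frac{1000659782519}{2770621943219}$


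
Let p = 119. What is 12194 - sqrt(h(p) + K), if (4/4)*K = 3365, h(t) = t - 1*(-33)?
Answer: 12194 - sqrt(3517) ≈ 12135.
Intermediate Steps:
h(t) = 33 + t (h(t) = t + 33 = 33 + t)
K = 3365
12194 - sqrt(h(p) + K) = 12194 - sqrt((33 + 119) + 3365) = 12194 - sqrt(152 + 3365) = 12194 - sqrt(3517)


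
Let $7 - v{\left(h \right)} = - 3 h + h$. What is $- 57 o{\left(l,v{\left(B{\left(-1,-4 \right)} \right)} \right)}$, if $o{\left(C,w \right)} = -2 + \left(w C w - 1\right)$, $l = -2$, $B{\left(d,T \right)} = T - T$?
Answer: $5757$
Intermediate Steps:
$B{\left(d,T \right)} = 0$
$v{\left(h \right)} = 7 + 2 h$ ($v{\left(h \right)} = 7 - \left(- 3 h + h\right) = 7 - - 2 h = 7 + 2 h$)
$o{\left(C,w \right)} = -3 + C w^{2}$ ($o{\left(C,w \right)} = -2 + \left(C w w - 1\right) = -2 + \left(C w^{2} - 1\right) = -2 + \left(-1 + C w^{2}\right) = -3 + C w^{2}$)
$- 57 o{\left(l,v{\left(B{\left(-1,-4 \right)} \right)} \right)} = - 57 \left(-3 - 2 \left(7 + 2 \cdot 0\right)^{2}\right) = - 57 \left(-3 - 2 \left(7 + 0\right)^{2}\right) = - 57 \left(-3 - 2 \cdot 7^{2}\right) = - 57 \left(-3 - 98\right) = \left(-57\right) \left(-101\right) = 5757$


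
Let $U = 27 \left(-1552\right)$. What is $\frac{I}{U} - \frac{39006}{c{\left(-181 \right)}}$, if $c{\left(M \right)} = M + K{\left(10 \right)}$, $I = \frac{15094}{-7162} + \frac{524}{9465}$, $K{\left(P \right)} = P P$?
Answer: $\frac{683953950084071}{1420301090160} \approx 481.56$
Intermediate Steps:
$K{\left(P \right)} = P^{2}$
$I = - \frac{69555911}{33894165}$ ($I = 15094 \left(- \frac{1}{7162}\right) + 524 \cdot \frac{1}{9465} = - \frac{7547}{3581} + \frac{524}{9465} = - \frac{69555911}{33894165} \approx -2.0522$)
$c{\left(M \right)} = 100 + M$ ($c{\left(M \right)} = M + 10^{2} = M + 100 = 100 + M$)
$U = -41904$
$\frac{I}{U} - \frac{39006}{c{\left(-181 \right)}} = - \frac{69555911}{33894165 \left(-41904\right)} - \frac{39006}{100 - 181} = \left(- \frac{69555911}{33894165}\right) \left(- \frac{1}{41904}\right) - \frac{39006}{-81} = \frac{69555911}{1420301090160} - - \frac{4334}{9} = \frac{69555911}{1420301090160} + \frac{4334}{9} = \frac{683953950084071}{1420301090160}$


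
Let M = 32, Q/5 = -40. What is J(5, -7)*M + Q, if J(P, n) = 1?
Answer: -168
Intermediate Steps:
Q = -200 (Q = 5*(-40) = -200)
J(5, -7)*M + Q = 1*32 - 200 = 32 - 200 = -168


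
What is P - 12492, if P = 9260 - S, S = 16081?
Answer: -19313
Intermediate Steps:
P = -6821 (P = 9260 - 1*16081 = 9260 - 16081 = -6821)
P - 12492 = -6821 - 12492 = -19313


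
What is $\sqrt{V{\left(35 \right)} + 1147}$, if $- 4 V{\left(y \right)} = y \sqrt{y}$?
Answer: $\frac{\sqrt{4588 - 35 \sqrt{35}}}{2} \approx 33.094$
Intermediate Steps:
$V{\left(y \right)} = - \frac{y^{\frac{3}{2}}}{4}$ ($V{\left(y \right)} = - \frac{y \sqrt{y}}{4} = - \frac{y^{\frac{3}{2}}}{4}$)
$\sqrt{V{\left(35 \right)} + 1147} = \sqrt{- \frac{35^{\frac{3}{2}}}{4} + 1147} = \sqrt{- \frac{35 \sqrt{35}}{4} + 1147} = \sqrt{1147 - \frac{35 \sqrt{35}}{4}}$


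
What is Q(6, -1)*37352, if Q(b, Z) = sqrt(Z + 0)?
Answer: 37352*I ≈ 37352.0*I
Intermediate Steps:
Q(b, Z) = sqrt(Z)
Q(6, -1)*37352 = sqrt(-1)*37352 = I*37352 = 37352*I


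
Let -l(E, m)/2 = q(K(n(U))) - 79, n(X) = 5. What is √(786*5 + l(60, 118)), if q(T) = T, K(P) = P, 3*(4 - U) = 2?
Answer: √4078 ≈ 63.859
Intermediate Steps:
U = 10/3 (U = 4 - ⅓*2 = 4 - ⅔ = 10/3 ≈ 3.3333)
l(E, m) = 148 (l(E, m) = -2*(5 - 79) = -2*(-74) = 148)
√(786*5 + l(60, 118)) = √(786*5 + 148) = √(3930 + 148) = √4078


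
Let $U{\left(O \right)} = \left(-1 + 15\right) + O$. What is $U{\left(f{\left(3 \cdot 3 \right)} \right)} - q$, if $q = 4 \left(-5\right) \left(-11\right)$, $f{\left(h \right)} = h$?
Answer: $-197$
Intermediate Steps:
$U{\left(O \right)} = 14 + O$
$q = 220$ ($q = \left(-20\right) \left(-11\right) = 220$)
$U{\left(f{\left(3 \cdot 3 \right)} \right)} - q = \left(14 + 3 \cdot 3\right) - 220 = \left(14 + 9\right) - 220 = 23 - 220 = -197$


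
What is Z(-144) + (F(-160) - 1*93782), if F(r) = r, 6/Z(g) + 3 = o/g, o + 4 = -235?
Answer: -18131670/193 ≈ -93947.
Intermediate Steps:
o = -239 (o = -4 - 235 = -239)
Z(g) = 6/(-3 - 239/g)
Z(-144) + (F(-160) - 1*93782) = -6*(-144)/(239 + 3*(-144)) + (-160 - 1*93782) = -6*(-144)/(239 - 432) + (-160 - 93782) = -6*(-144)/(-193) - 93942 = -6*(-144)*(-1/193) - 93942 = -864/193 - 93942 = -18131670/193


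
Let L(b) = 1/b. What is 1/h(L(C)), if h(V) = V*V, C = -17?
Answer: 289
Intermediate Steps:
h(V) = V²
1/h(L(C)) = 1/((1/(-17))²) = 1/((-1/17)²) = 1/(1/289) = 289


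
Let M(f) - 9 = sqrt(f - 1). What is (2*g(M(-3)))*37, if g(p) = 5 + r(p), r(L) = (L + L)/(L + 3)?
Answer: 482 + 6*I ≈ 482.0 + 6.0*I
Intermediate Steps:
M(f) = 9 + sqrt(-1 + f) (M(f) = 9 + sqrt(f - 1) = 9 + sqrt(-1 + f))
r(L) = 2*L/(3 + L) (r(L) = (2*L)/(3 + L) = 2*L/(3 + L))
g(p) = 5 + 2*p/(3 + p)
(2*g(M(-3)))*37 = (2*((15 + 7*(9 + sqrt(-1 - 3)))/(3 + (9 + sqrt(-1 - 3)))))*37 = (2*((15 + 7*(9 + sqrt(-4)))/(3 + (9 + sqrt(-4)))))*37 = (2*((15 + 7*(9 + 2*I))/(3 + (9 + 2*I))))*37 = (2*((15 + (63 + 14*I))/(12 + 2*I)))*37 = (2*(((12 - 2*I)/148)*(78 + 14*I)))*37 = (2*((12 - 2*I)*(78 + 14*I)/148))*37 = ((12 - 2*I)*(78 + 14*I)/74)*37 = (12 - 2*I)*(78 + 14*I)/2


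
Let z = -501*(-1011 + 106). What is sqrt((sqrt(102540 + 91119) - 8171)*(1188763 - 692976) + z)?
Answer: sqrt(-4050622172 + 495787*sqrt(193659)) ≈ 61907.0*I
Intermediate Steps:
z = 453405 (z = -501*(-905) = 453405)
sqrt((sqrt(102540 + 91119) - 8171)*(1188763 - 692976) + z) = sqrt((sqrt(102540 + 91119) - 8171)*(1188763 - 692976) + 453405) = sqrt((sqrt(193659) - 8171)*495787 + 453405) = sqrt((-8171 + sqrt(193659))*495787 + 453405) = sqrt((-4051075577 + 495787*sqrt(193659)) + 453405) = sqrt(-4050622172 + 495787*sqrt(193659))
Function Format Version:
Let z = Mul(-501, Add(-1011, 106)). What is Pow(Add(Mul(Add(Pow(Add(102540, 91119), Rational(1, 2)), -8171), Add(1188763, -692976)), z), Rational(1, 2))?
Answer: Pow(Add(-4050622172, Mul(495787, Pow(193659, Rational(1, 2)))), Rational(1, 2)) ≈ Mul(61907., I)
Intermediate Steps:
z = 453405 (z = Mul(-501, -905) = 453405)
Pow(Add(Mul(Add(Pow(Add(102540, 91119), Rational(1, 2)), -8171), Add(1188763, -692976)), z), Rational(1, 2)) = Pow(Add(Mul(Add(Pow(Add(102540, 91119), Rational(1, 2)), -8171), Add(1188763, -692976)), 453405), Rational(1, 2)) = Pow(Add(Mul(Add(Pow(193659, Rational(1, 2)), -8171), 495787), 453405), Rational(1, 2)) = Pow(Add(Mul(Add(-8171, Pow(193659, Rational(1, 2))), 495787), 453405), Rational(1, 2)) = Pow(Add(Add(-4051075577, Mul(495787, Pow(193659, Rational(1, 2)))), 453405), Rational(1, 2)) = Pow(Add(-4050622172, Mul(495787, Pow(193659, Rational(1, 2)))), Rational(1, 2))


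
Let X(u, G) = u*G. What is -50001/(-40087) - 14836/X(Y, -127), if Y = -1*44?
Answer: -78831286/56001539 ≈ -1.4077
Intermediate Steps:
Y = -44
X(u, G) = G*u
-50001/(-40087) - 14836/X(Y, -127) = -50001/(-40087) - 14836/((-127*(-44))) = -50001*(-1/40087) - 14836/5588 = 50001/40087 - 14836*1/5588 = 50001/40087 - 3709/1397 = -78831286/56001539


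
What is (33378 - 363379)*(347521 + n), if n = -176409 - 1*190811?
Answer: 6500689699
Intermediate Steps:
n = -367220 (n = -176409 - 190811 = -367220)
(33378 - 363379)*(347521 + n) = (33378 - 363379)*(347521 - 367220) = -330001*(-19699) = 6500689699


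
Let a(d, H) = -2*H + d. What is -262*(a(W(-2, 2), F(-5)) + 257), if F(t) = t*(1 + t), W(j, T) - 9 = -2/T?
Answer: -58950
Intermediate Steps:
W(j, T) = 9 - 2/T
a(d, H) = d - 2*H
-262*(a(W(-2, 2), F(-5)) + 257) = -262*(((9 - 2/2) - (-10)*(1 - 5)) + 257) = -262*(((9 - 2*½) - (-10)*(-4)) + 257) = -262*(((9 - 1) - 2*20) + 257) = -262*((8 - 40) + 257) = -262*(-32 + 257) = -262*225 = -58950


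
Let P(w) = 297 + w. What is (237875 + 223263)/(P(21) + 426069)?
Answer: 461138/426387 ≈ 1.0815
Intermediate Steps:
(237875 + 223263)/(P(21) + 426069) = (237875 + 223263)/((297 + 21) + 426069) = 461138/(318 + 426069) = 461138/426387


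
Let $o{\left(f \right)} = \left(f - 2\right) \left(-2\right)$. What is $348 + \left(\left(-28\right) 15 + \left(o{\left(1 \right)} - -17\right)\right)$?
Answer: $-53$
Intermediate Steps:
$o{\left(f \right)} = 4 - 2 f$ ($o{\left(f \right)} = \left(-2 + f\right) \left(-2\right) = 4 - 2 f$)
$348 + \left(\left(-28\right) 15 + \left(o{\left(1 \right)} - -17\right)\right) = 348 + \left(\left(-28\right) 15 + \left(\left(4 - 2\right) - -17\right)\right) = 348 + \left(-420 + \left(\left(4 - 2\right) + 17\right)\right) = 348 + \left(-420 + \left(2 + 17\right)\right) = 348 + \left(-420 + 19\right) = 348 - 401 = -53$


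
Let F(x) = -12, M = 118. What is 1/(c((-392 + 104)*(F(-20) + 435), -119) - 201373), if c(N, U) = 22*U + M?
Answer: -1/203873 ≈ -4.9050e-6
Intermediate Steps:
c(N, U) = 118 + 22*U (c(N, U) = 22*U + 118 = 118 + 22*U)
1/(c((-392 + 104)*(F(-20) + 435), -119) - 201373) = 1/((118 + 22*(-119)) - 201373) = 1/((118 - 2618) - 201373) = 1/(-2500 - 201373) = 1/(-203873) = -1/203873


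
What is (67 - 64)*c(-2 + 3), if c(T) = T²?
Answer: 3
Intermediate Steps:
(67 - 64)*c(-2 + 3) = (67 - 64)*(-2 + 3)² = 3*1² = 3*1 = 3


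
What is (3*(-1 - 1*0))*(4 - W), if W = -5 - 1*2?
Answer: -33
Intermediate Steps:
W = -7 (W = -5 - 2 = -7)
(3*(-1 - 1*0))*(4 - W) = (3*(-1 - 1*0))*(4 - 1*(-7)) = (3*(-1 + 0))*(4 + 7) = (3*(-1))*11 = -3*11 = -33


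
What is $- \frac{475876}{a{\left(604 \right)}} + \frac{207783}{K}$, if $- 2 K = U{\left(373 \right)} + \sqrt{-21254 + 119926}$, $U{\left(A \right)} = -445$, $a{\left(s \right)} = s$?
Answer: $\frac{16104030313}{15002303} + \frac{1662264 \sqrt{6167}}{99353} \approx 2387.3$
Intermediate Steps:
$K = \frac{445}{2} - 2 \sqrt{6167}$ ($K = - \frac{-445 + \sqrt{-21254 + 119926}}{2} = - \frac{-445 + \sqrt{98672}}{2} = - \frac{-445 + 4 \sqrt{6167}}{2} = \frac{445}{2} - 2 \sqrt{6167} \approx 65.439$)
$- \frac{475876}{a{\left(604 \right)}} + \frac{207783}{K} = - \frac{475876}{604} + \frac{207783}{\frac{445}{2} - 2 \sqrt{6167}} = \left(-475876\right) \frac{1}{604} + \frac{207783}{\frac{445}{2} - 2 \sqrt{6167}} = - \frac{118969}{151} + \frac{207783}{\frac{445}{2} - 2 \sqrt{6167}}$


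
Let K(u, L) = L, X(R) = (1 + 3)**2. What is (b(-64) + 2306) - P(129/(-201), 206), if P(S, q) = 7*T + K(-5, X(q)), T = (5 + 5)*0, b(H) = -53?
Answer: 2237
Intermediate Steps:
X(R) = 16 (X(R) = 4**2 = 16)
T = 0 (T = 10*0 = 0)
P(S, q) = 16 (P(S, q) = 7*0 + 16 = 0 + 16 = 16)
(b(-64) + 2306) - P(129/(-201), 206) = (-53 + 2306) - 1*16 = 2253 - 16 = 2237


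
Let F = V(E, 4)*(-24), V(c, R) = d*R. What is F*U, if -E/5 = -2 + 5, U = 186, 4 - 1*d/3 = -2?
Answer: -321408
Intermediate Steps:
d = 18 (d = 12 - 3*(-2) = 12 + 6 = 18)
E = -15 (E = -5*(-2 + 5) = -5*3 = -15)
V(c, R) = 18*R
F = -1728 (F = (18*4)*(-24) = 72*(-24) = -1728)
F*U = -1728*186 = -321408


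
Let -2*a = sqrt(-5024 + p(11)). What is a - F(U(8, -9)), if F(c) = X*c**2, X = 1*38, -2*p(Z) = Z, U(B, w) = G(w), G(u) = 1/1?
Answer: -38 - I*sqrt(20118)/4 ≈ -38.0 - 35.459*I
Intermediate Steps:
G(u) = 1
U(B, w) = 1
p(Z) = -Z/2
X = 38
F(c) = 38*c**2
a = -I*sqrt(20118)/4 (a = -sqrt(-5024 - 1/2*11)/2 = -sqrt(-5024 - 11/2)/2 = -I*sqrt(20118)/4 ≈ -35.459*I)
a - F(U(8, -9)) = -I*sqrt(20118)/4 - 38*1**2 = -I*sqrt(20118)/4 - 38 = -38 - I*sqrt(20118)/4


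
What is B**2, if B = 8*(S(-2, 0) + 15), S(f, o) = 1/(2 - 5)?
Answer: 123904/9 ≈ 13767.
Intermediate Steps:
S(f, o) = -1/3 (S(f, o) = 1/(-3) = -1/3)
B = 352/3 (B = 8*(-1/3 + 15) = 8*(44/3) = 352/3 ≈ 117.33)
B**2 = (352/3)**2 = 123904/9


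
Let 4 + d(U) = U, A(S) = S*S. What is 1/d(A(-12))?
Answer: 1/140 ≈ 0.0071429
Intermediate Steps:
A(S) = S**2
d(U) = -4 + U
1/d(A(-12)) = 1/(-4 + (-12)**2) = 1/(-4 + 144) = 1/140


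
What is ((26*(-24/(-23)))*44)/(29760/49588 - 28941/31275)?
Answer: -154277323200/42031859 ≈ -3670.5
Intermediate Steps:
((26*(-24/(-23)))*44)/(29760/49588 - 28941/31275) = ((26*(-24*(-1/23)))*44)/(29760*(1/49588) - 28941*1/31275) = ((26*(24/23))*44)/(7440/12397 - 9647/10425) = ((624/23)*44)/(-42031859/129238725) = (27456/23)*(-129238725/42031859) = -154277323200/42031859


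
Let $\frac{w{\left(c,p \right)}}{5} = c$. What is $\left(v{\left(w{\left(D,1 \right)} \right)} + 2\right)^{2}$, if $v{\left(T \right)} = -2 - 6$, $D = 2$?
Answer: $36$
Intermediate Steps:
$w{\left(c,p \right)} = 5 c$
$v{\left(T \right)} = -8$ ($v{\left(T \right)} = -2 - 6 = -8$)
$\left(v{\left(w{\left(D,1 \right)} \right)} + 2\right)^{2} = \left(-8 + 2\right)^{2} = \left(-6\right)^{2} = 36$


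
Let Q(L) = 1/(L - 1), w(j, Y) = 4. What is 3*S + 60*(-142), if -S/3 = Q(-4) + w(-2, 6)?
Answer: -42771/5 ≈ -8554.2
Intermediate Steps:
Q(L) = 1/(-1 + L)
S = -57/5 (S = -3*(1/(-1 - 4) + 4) = -3*(1/(-5) + 4) = -3*(-1/5 + 4) = -3*19/5 = -57/5 ≈ -11.400)
3*S + 60*(-142) = 3*(-57/5) + 60*(-142) = -171/5 - 8520 = -42771/5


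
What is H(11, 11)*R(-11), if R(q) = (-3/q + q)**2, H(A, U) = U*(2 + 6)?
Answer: 111392/11 ≈ 10127.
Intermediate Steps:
H(A, U) = 8*U (H(A, U) = U*8 = 8*U)
R(q) = (q - 3/q)**2
H(11, 11)*R(-11) = (8*11)*((-3 + (-11)**2)**2/(-11)**2) = 88*((-3 + 121)**2/121) = 88*((1/121)*118**2) = 88*((1/121)*13924) = 88*(13924/121) = 111392/11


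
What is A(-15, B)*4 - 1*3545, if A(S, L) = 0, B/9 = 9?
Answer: -3545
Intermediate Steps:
B = 81 (B = 9*9 = 81)
A(-15, B)*4 - 1*3545 = 0*4 - 1*3545 = 0 - 3545 = -3545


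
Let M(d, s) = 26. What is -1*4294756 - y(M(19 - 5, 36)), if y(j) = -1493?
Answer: -4293263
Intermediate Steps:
-1*4294756 - y(M(19 - 5, 36)) = -1*4294756 - 1*(-1493) = -4294756 + 1493 = -4293263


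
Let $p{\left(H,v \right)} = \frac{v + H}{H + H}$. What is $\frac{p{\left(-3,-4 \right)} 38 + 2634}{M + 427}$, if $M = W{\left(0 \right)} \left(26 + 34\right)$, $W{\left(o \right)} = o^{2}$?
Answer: $\frac{8035}{1281} \approx 6.2724$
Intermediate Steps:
$p{\left(H,v \right)} = \frac{H + v}{2 H}$
$M = 0$ ($M = 0^{2} \left(26 + 34\right) = 0 \cdot 60 = 0$)
$\frac{p{\left(-3,-4 \right)} 38 + 2634}{M + 427} = \frac{\frac{-3 - 4}{2 \left(-3\right)} 38 + 2634}{0 + 427} = \frac{\frac{1}{2} \left(- \frac{1}{3}\right) \left(-7\right) 38 + 2634}{427} = \left(\frac{7}{6} \cdot 38 + 2634\right) \frac{1}{427} = \left(\frac{133}{3} + 2634\right) \frac{1}{427} = \frac{8035}{3} \cdot \frac{1}{427} = \frac{8035}{1281}$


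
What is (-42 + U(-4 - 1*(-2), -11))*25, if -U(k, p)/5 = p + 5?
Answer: -300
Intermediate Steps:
U(k, p) = -25 - 5*p (U(k, p) = -5*(p + 5) = -5*(5 + p) = -25 - 5*p)
(-42 + U(-4 - 1*(-2), -11))*25 = (-42 + (-25 - 5*(-11)))*25 = (-42 + (-25 + 55))*25 = (-42 + 30)*25 = -12*25 = -300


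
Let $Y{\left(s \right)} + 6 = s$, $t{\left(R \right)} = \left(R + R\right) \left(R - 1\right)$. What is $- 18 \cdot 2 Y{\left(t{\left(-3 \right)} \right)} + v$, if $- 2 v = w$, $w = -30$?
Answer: $-633$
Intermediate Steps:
$t{\left(R \right)} = 2 R \left(-1 + R\right)$
$Y{\left(s \right)} = -6 + s$
$v = 15$ ($v = \left(- \frac{1}{2}\right) \left(-30\right) = 15$)
$- 18 \cdot 2 Y{\left(t{\left(-3 \right)} \right)} + v = - 18 \cdot 2 \left(-6 + 2 \left(-3\right) \left(-1 - 3\right)\right) + 15 = - 18 \cdot 2 \left(-6 + 2 \left(-3\right) \left(-4\right)\right) + 15 = - 18 \cdot 2 \left(-6 + 24\right) + 15 = - 18 \cdot 2 \cdot 18 + 15 = \left(-18\right) 36 + 15 = -648 + 15 = -633$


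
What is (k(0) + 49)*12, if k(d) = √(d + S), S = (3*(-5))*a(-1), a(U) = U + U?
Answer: 588 + 12*√30 ≈ 653.73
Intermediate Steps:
a(U) = 2*U
S = 30 (S = (3*(-5))*(2*(-1)) = -15*(-2) = 30)
k(d) = √(30 + d) (k(d) = √(d + 30) = √(30 + d))
(k(0) + 49)*12 = (√(30 + 0) + 49)*12 = (√30 + 49)*12 = (49 + √30)*12 = 588 + 12*√30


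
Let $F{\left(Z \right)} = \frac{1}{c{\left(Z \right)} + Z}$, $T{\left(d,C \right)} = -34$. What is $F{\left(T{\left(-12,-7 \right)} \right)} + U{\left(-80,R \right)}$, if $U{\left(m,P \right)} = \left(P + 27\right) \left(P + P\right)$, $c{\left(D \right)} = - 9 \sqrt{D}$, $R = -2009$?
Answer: $\frac{915822739}{115} + \frac{9 i \sqrt{34}}{3910} \approx 7.9637 \cdot 10^{6} + 0.013422 i$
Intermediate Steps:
$U{\left(m,P \right)} = 2 P \left(27 + P\right)$ ($U{\left(m,P \right)} = \left(27 + P\right) 2 P = 2 P \left(27 + P\right)$)
$F{\left(Z \right)} = \frac{1}{Z - 9 \sqrt{Z}}$ ($F{\left(Z \right)} = \frac{1}{- 9 \sqrt{Z} + Z} = \frac{1}{Z - 9 \sqrt{Z}}$)
$F{\left(T{\left(-12,-7 \right)} \right)} + U{\left(-80,R \right)} = \frac{1}{-34 - 9 \sqrt{-34}} + 2 \left(-2009\right) \left(27 - 2009\right) = \frac{1}{-34 - 9 i \sqrt{34}} + 2 \left(-2009\right) \left(-1982\right) = \frac{1}{-34 - 9 i \sqrt{34}} + 7963676 = 7963676 + \frac{1}{-34 - 9 i \sqrt{34}}$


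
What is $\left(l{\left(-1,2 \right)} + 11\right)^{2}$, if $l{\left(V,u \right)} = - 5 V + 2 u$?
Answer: $400$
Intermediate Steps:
$\left(l{\left(-1,2 \right)} + 11\right)^{2} = \left(\left(\left(-5\right) \left(-1\right) + 2 \cdot 2\right) + 11\right)^{2} = \left(\left(5 + 4\right) + 11\right)^{2} = \left(9 + 11\right)^{2} = 20^{2} = 400$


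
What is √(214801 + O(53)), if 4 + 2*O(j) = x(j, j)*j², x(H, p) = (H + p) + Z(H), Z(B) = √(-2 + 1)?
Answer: √(1454704 + 5618*I)/2 ≈ 603.06 + 1.1645*I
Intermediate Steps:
Z(B) = I (Z(B) = √(-1) = I)
x(H, p) = I + H + p (x(H, p) = (H + p) + I = I + H + p)
O(j) = -2 + j²*(I + 2*j)/2 (O(j) = -2 + ((I + j + j)*j²)/2 = -2 + ((I + 2*j)*j²)/2 = -2 + (j²*(I + 2*j))/2 = -2 + j²*(I + 2*j)/2)
√(214801 + O(53)) = √(214801 + (-2 + 53²*(53 + I/2))) = √(214801 + (-2 + 2809*(53 + I/2))) = √(214801 + (-2 + (148877 + 2809*I/2))) = √(214801 + (148875 + 2809*I/2)) = √(363676 + 2809*I/2)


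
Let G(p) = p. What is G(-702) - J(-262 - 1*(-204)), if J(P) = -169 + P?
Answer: -475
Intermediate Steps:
G(-702) - J(-262 - 1*(-204)) = -702 - (-169 + (-262 - 1*(-204))) = -702 - (-169 + (-262 + 204)) = -702 - (-169 - 58) = -702 - 1*(-227) = -702 + 227 = -475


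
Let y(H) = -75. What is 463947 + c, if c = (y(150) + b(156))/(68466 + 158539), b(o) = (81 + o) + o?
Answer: 105318289053/227005 ≈ 4.6395e+5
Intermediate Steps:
b(o) = 81 + 2*o
c = 318/227005 (c = (-75 + (81 + 2*156))/(68466 + 158539) = (-75 + (81 + 312))/227005 = (-75 + 393)*(1/227005) = 318*(1/227005) = 318/227005 ≈ 0.0014009)
463947 + c = 463947 + 318/227005 = 105318289053/227005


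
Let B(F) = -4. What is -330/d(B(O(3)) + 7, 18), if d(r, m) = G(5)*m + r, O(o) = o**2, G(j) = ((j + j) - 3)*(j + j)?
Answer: -110/421 ≈ -0.26128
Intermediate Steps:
G(j) = 2*j*(-3 + 2*j) (G(j) = (2*j - 3)*(2*j) = (-3 + 2*j)*(2*j) = 2*j*(-3 + 2*j))
d(r, m) = r + 70*m (d(r, m) = (2*5*(-3 + 2*5))*m + r = (2*5*(-3 + 10))*m + r = (2*5*7)*m + r = 70*m + r = r + 70*m)
-330/d(B(O(3)) + 7, 18) = -330/((-4 + 7) + 70*18) = -330/(3 + 1260) = -330/1263 = -330*1/1263 = -110/421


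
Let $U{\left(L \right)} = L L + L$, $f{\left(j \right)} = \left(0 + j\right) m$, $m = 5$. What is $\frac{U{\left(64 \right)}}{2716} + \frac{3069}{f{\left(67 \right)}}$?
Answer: $\frac{2432251}{227465} \approx 10.693$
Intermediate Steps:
$f{\left(j \right)} = 5 j$ ($f{\left(j \right)} = \left(0 + j\right) 5 = j 5 = 5 j$)
$U{\left(L \right)} = L + L^{2}$ ($U{\left(L \right)} = L^{2} + L = L + L^{2}$)
$\frac{U{\left(64 \right)}}{2716} + \frac{3069}{f{\left(67 \right)}} = \frac{64 \left(1 + 64\right)}{2716} + \frac{3069}{5 \cdot 67} = 64 \cdot 65 \cdot \frac{1}{2716} + \frac{3069}{335} = 4160 \cdot \frac{1}{2716} + 3069 \cdot \frac{1}{335} = \frac{1040}{679} + \frac{3069}{335} = \frac{2432251}{227465}$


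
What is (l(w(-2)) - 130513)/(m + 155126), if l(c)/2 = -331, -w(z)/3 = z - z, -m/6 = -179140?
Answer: -131175/1229966 ≈ -0.10665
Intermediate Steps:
m = 1074840 (m = -6*(-179140) = 1074840)
w(z) = 0 (w(z) = -3*(z - z) = -3*0 = 0)
l(c) = -662 (l(c) = 2*(-331) = -662)
(l(w(-2)) - 130513)/(m + 155126) = (-662 - 130513)/(1074840 + 155126) = -131175/1229966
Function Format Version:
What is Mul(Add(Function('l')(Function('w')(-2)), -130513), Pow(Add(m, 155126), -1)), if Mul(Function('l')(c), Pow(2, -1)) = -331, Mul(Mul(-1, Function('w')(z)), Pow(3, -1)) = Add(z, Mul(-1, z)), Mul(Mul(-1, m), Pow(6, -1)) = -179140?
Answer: Rational(-131175, 1229966) ≈ -0.10665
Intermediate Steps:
m = 1074840 (m = Mul(-6, -179140) = 1074840)
Function('w')(z) = 0 (Function('w')(z) = Mul(-3, Add(z, Mul(-1, z))) = Mul(-3, 0) = 0)
Function('l')(c) = -662 (Function('l')(c) = Mul(2, -331) = -662)
Mul(Add(Function('l')(Function('w')(-2)), -130513), Pow(Add(m, 155126), -1)) = Mul(Add(-662, -130513), Pow(Add(1074840, 155126), -1)) = Mul(-131175, Pow(1229966, -1)) = Mul(-131175, Rational(1, 1229966)) = Rational(-131175, 1229966)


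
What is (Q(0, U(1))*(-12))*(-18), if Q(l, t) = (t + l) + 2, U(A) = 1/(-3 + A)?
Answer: 324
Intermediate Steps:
Q(l, t) = 2 + l + t (Q(l, t) = (l + t) + 2 = 2 + l + t)
(Q(0, U(1))*(-12))*(-18) = ((2 + 0 + 1/(-3 + 1))*(-12))*(-18) = ((2 + 0 + 1/(-2))*(-12))*(-18) = ((2 + 0 - 1/2)*(-12))*(-18) = ((3/2)*(-12))*(-18) = -18*(-18) = 324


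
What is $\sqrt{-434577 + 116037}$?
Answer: $2 i \sqrt{79635} \approx 564.39 i$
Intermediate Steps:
$\sqrt{-434577 + 116037} = \sqrt{-318540} = 2 i \sqrt{79635}$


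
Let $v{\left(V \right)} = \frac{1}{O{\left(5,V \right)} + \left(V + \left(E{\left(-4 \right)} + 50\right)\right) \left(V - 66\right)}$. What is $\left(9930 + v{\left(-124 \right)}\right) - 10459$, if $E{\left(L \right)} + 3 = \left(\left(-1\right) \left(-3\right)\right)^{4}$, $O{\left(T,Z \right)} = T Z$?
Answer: $- \frac{730021}{1380} \approx -529.0$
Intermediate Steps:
$E{\left(L \right)} = 78$ ($E{\left(L \right)} = -3 + \left(\left(-1\right) \left(-3\right)\right)^{4} = -3 + 3^{4} = -3 + 81 = 78$)
$v{\left(V \right)} = \frac{1}{5 V + \left(-66 + V\right) \left(128 + V\right)}$ ($v{\left(V \right)} = \frac{1}{5 V + \left(V + \left(78 + 50\right)\right) \left(V - 66\right)} = \frac{1}{5 V + \left(V + 128\right) \left(-66 + V\right)} = \frac{1}{5 V + \left(128 + V\right) \left(-66 + V\right)} = \frac{1}{5 V + \left(-66 + V\right) \left(128 + V\right)}$)
$\left(9930 + v{\left(-124 \right)}\right) - 10459 = \left(9930 + \frac{1}{-8448 + \left(-124\right)^{2} + 67 \left(-124\right)}\right) - 10459 = \left(9930 + \frac{1}{-8448 + 15376 - 8308}\right) - 10459 = \left(9930 + \frac{1}{-1380}\right) - 10459 = \left(9930 - \frac{1}{1380}\right) - 10459 = \frac{13703399}{1380} - 10459 = - \frac{730021}{1380}$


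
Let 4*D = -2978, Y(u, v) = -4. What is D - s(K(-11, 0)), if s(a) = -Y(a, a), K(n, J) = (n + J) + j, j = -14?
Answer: -1497/2 ≈ -748.50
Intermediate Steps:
K(n, J) = -14 + J + n (K(n, J) = (n + J) - 14 = (J + n) - 14 = -14 + J + n)
s(a) = 4 (s(a) = -1*(-4) = 4)
D = -1489/2 (D = (¼)*(-2978) = -1489/2 ≈ -744.50)
D - s(K(-11, 0)) = -1489/2 - 1*4 = -1489/2 - 4 = -1497/2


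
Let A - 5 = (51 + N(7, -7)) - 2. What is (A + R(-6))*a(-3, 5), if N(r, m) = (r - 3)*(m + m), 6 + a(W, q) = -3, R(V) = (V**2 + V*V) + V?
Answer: -576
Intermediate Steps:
R(V) = V + 2*V**2 (R(V) = (V**2 + V**2) + V = 2*V**2 + V = V + 2*V**2)
a(W, q) = -9 (a(W, q) = -6 - 3 = -9)
N(r, m) = 2*m*(-3 + r) (N(r, m) = (-3 + r)*(2*m) = 2*m*(-3 + r))
A = -2 (A = 5 + ((51 + 2*(-7)*(-3 + 7)) - 2) = 5 + ((51 + 2*(-7)*4) - 2) = 5 + ((51 - 56) - 2) = 5 + (-5 - 2) = 5 - 7 = -2)
(A + R(-6))*a(-3, 5) = (-2 - 6*(1 + 2*(-6)))*(-9) = (-2 - 6*(1 - 12))*(-9) = (-2 - 6*(-11))*(-9) = (-2 + 66)*(-9) = 64*(-9) = -576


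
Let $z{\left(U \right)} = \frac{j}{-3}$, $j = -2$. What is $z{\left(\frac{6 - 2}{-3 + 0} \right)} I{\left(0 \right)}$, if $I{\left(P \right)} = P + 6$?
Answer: $4$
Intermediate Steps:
$I{\left(P \right)} = 6 + P$
$z{\left(U \right)} = \frac{2}{3}$ ($z{\left(U \right)} = - \frac{2}{-3} = \left(-2\right) \left(- \frac{1}{3}\right) = \frac{2}{3}$)
$z{\left(\frac{6 - 2}{-3 + 0} \right)} I{\left(0 \right)} = \frac{2 \left(6 + 0\right)}{3} = \frac{2}{3} \cdot 6 = 4$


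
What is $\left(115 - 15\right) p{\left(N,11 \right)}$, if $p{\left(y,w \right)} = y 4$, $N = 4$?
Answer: $1600$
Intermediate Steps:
$p{\left(y,w \right)} = 4 y$
$\left(115 - 15\right) p{\left(N,11 \right)} = \left(115 - 15\right) 4 \cdot 4 = 100 \cdot 16 = 1600$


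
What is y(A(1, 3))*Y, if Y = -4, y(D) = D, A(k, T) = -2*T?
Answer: 24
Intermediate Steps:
y(A(1, 3))*Y = -2*3*(-4) = -6*(-4) = 24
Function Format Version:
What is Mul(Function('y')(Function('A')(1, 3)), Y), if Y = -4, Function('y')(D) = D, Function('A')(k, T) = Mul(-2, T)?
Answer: 24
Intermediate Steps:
Mul(Function('y')(Function('A')(1, 3)), Y) = Mul(Mul(-2, 3), -4) = Mul(-6, -4) = 24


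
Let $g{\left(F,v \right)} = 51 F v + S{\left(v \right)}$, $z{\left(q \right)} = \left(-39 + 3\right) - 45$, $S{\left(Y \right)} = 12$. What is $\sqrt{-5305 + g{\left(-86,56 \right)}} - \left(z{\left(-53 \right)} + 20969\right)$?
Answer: $-20888 + i \sqrt{250909} \approx -20888.0 + 500.91 i$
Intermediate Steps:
$z{\left(q \right)} = -81$ ($z{\left(q \right)} = -36 - 45 = -81$)
$g{\left(F,v \right)} = 12 + 51 F v$ ($g{\left(F,v \right)} = 51 F v + 12 = 12 + 51 F v$)
$\sqrt{-5305 + g{\left(-86,56 \right)}} - \left(z{\left(-53 \right)} + 20969\right) = \sqrt{-5305 + \left(12 + 51 \left(-86\right) 56\right)} - \left(-81 + 20969\right) = \sqrt{-5305 + \left(12 - 245616\right)} - 20888 = \sqrt{-5305 - 245604} - 20888 = \sqrt{-250909} - 20888 = i \sqrt{250909} - 20888 = -20888 + i \sqrt{250909}$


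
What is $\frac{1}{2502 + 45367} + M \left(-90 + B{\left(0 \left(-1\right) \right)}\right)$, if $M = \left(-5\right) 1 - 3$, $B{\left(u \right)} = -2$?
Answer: $\frac{35231585}{47869} \approx 736.0$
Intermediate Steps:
$M = -8$ ($M = -5 - 3 = -8$)
$\frac{1}{2502 + 45367} + M \left(-90 + B{\left(0 \left(-1\right) \right)}\right) = \frac{1}{2502 + 45367} - 8 \left(-90 - 2\right) = \frac{1}{47869} - -736 = \frac{1}{47869} + 736 = \frac{35231585}{47869}$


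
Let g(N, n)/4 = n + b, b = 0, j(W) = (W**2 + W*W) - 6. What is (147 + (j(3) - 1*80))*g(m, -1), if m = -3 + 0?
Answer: -316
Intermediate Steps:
j(W) = -6 + 2*W**2 (j(W) = (W**2 + W**2) - 6 = 2*W**2 - 6 = -6 + 2*W**2)
m = -3
g(N, n) = 4*n (g(N, n) = 4*(n + 0) = 4*n)
(147 + (j(3) - 1*80))*g(m, -1) = (147 + ((-6 + 2*3**2) - 1*80))*(4*(-1)) = (147 + ((-6 + 2*9) - 80))*(-4) = (147 + ((-6 + 18) - 80))*(-4) = (147 + (12 - 80))*(-4) = (147 - 68)*(-4) = 79*(-4) = -316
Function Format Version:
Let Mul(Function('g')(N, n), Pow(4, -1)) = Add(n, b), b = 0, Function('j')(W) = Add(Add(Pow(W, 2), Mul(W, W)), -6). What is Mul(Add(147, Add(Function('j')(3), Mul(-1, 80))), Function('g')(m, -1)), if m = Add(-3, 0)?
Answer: -316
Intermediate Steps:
Function('j')(W) = Add(-6, Mul(2, Pow(W, 2))) (Function('j')(W) = Add(Add(Pow(W, 2), Pow(W, 2)), -6) = Add(Mul(2, Pow(W, 2)), -6) = Add(-6, Mul(2, Pow(W, 2))))
m = -3
Function('g')(N, n) = Mul(4, n) (Function('g')(N, n) = Mul(4, Add(n, 0)) = Mul(4, n))
Mul(Add(147, Add(Function('j')(3), Mul(-1, 80))), Function('g')(m, -1)) = Mul(Add(147, Add(Add(-6, Mul(2, Pow(3, 2))), Mul(-1, 80))), Mul(4, -1)) = Mul(Add(147, Add(Add(-6, Mul(2, 9)), -80)), -4) = Mul(Add(147, Add(Add(-6, 18), -80)), -4) = Mul(Add(147, Add(12, -80)), -4) = Mul(Add(147, -68), -4) = Mul(79, -4) = -316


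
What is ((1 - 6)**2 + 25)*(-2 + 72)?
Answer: 3500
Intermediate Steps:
((1 - 6)**2 + 25)*(-2 + 72) = ((-5)**2 + 25)*70 = (25 + 25)*70 = 50*70 = 3500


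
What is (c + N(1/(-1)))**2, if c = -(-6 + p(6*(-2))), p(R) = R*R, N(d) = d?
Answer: 19321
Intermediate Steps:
p(R) = R**2
c = -138 (c = -(-6 + (6*(-2))**2) = -(-6 + (-12)**2) = -(-6 + 144) = -1*138 = -138)
(c + N(1/(-1)))**2 = (-138 + 1/(-1))**2 = (-138 - 1)**2 = (-139)**2 = 19321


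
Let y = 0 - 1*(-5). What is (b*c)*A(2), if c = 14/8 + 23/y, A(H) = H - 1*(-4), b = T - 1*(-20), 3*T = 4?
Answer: 4064/5 ≈ 812.80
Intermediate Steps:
T = 4/3 (T = (⅓)*4 = 4/3 ≈ 1.3333)
b = 64/3 (b = 4/3 - 1*(-20) = 4/3 + 20 = 64/3 ≈ 21.333)
y = 5 (y = 0 + 5 = 5)
A(H) = 4 + H (A(H) = H + 4 = 4 + H)
c = 127/20 (c = 14/8 + 23/5 = 14*(⅛) + 23*(⅕) = 7/4 + 23/5 = 127/20 ≈ 6.3500)
(b*c)*A(2) = ((64/3)*(127/20))*(4 + 2) = (2032/15)*6 = 4064/5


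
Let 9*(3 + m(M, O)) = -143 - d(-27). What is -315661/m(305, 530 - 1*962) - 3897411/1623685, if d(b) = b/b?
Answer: 73208568568/4407145 ≈ 16611.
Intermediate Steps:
d(b) = 1
m(M, O) = -19 (m(M, O) = -3 + (-143 - 1*1)/9 = -3 + (-143 - 1)/9 = -3 + (⅑)*(-144) = -3 - 16 = -19)
-315661/m(305, 530 - 1*962) - 3897411/1623685 = -315661/(-19) - 3897411/1623685 = -315661*(-1/19) - 3897411*1/1623685 = 315661/19 - 556773/231955 = 73208568568/4407145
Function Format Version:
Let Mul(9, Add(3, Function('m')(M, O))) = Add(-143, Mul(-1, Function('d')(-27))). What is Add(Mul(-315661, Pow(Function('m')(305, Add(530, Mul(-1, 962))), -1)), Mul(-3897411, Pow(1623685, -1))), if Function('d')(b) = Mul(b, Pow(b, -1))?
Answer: Rational(73208568568, 4407145) ≈ 16611.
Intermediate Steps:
Function('d')(b) = 1
Function('m')(M, O) = -19 (Function('m')(M, O) = Add(-3, Mul(Rational(1, 9), Add(-143, Mul(-1, 1)))) = Add(-3, Mul(Rational(1, 9), Add(-143, -1))) = Add(-3, Mul(Rational(1, 9), -144)) = Add(-3, -16) = -19)
Add(Mul(-315661, Pow(Function('m')(305, Add(530, Mul(-1, 962))), -1)), Mul(-3897411, Pow(1623685, -1))) = Add(Mul(-315661, Pow(-19, -1)), Mul(-3897411, Pow(1623685, -1))) = Add(Mul(-315661, Rational(-1, 19)), Mul(-3897411, Rational(1, 1623685))) = Add(Rational(315661, 19), Rational(-556773, 231955)) = Rational(73208568568, 4407145)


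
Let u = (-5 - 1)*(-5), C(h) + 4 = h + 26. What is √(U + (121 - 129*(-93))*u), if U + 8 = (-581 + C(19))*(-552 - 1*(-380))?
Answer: 22*√943 ≈ 675.58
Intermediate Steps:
C(h) = 22 + h (C(h) = -4 + (h + 26) = -4 + (26 + h) = 22 + h)
U = 92872 (U = -8 + (-581 + (22 + 19))*(-552 - 1*(-380)) = -8 + (-581 + 41)*(-552 + 380) = -8 - 540*(-172) = -8 + 92880 = 92872)
u = 30 (u = -6*(-5) = 30)
√(U + (121 - 129*(-93))*u) = √(92872 + (121 - 129*(-93))*30) = √(92872 + (121 + 11997)*30) = √(92872 + 12118*30) = √(92872 + 363540) = √456412 = 22*√943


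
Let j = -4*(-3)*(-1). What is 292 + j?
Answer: 280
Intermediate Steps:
j = -12 (j = 12*(-1) = -12)
292 + j = 292 - 12 = 280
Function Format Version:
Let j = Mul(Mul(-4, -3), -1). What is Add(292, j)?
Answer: 280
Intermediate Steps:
j = -12 (j = Mul(12, -1) = -12)
Add(292, j) = Add(292, -12) = 280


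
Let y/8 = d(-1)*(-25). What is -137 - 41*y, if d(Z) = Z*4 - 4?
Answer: -65737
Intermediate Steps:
d(Z) = -4 + 4*Z (d(Z) = 4*Z - 4 = -4 + 4*Z)
y = 1600 (y = 8*((-4 + 4*(-1))*(-25)) = 8*((-4 - 4)*(-25)) = 8*(-8*(-25)) = 8*200 = 1600)
-137 - 41*y = -137 - 41*1600 = -137 - 65600 = -65737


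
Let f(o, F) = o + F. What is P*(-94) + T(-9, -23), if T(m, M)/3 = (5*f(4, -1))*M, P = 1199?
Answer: -113741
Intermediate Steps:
f(o, F) = F + o
T(m, M) = 45*M (T(m, M) = 3*((5*(-1 + 4))*M) = 3*((5*3)*M) = 3*(15*M) = 45*M)
P*(-94) + T(-9, -23) = 1199*(-94) + 45*(-23) = -112706 - 1035 = -113741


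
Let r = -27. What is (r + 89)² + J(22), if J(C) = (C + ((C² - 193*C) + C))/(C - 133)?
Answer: 430402/111 ≈ 3877.5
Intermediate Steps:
J(C) = (C² - 191*C)/(-133 + C) (J(C) = (C + (C² - 192*C))/(-133 + C) = (C² - 191*C)/(-133 + C))
(r + 89)² + J(22) = (-27 + 89)² + 22*(-191 + 22)/(-133 + 22) = 62² + 22*(-169)/(-111) = 3844 + 22*(-1/111)*(-169) = 3844 + 3718/111 = 430402/111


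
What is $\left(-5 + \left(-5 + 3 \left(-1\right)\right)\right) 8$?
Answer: $-104$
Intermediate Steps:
$\left(-5 + \left(-5 + 3 \left(-1\right)\right)\right) 8 = \left(-5 - 8\right) 8 = \left(-13\right) 8 = -104$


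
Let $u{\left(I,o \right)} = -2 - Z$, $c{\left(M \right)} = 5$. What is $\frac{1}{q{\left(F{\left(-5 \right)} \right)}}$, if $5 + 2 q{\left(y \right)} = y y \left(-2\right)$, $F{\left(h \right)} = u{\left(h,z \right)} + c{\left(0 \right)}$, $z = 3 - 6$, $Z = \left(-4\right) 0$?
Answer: $- \frac{2}{23} \approx -0.086957$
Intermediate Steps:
$Z = 0$
$z = -3$ ($z = 3 - 6 = -3$)
$u{\left(I,o \right)} = -2$ ($u{\left(I,o \right)} = -2 - 0 = -2 + 0 = -2$)
$F{\left(h \right)} = 3$ ($F{\left(h \right)} = -2 + 5 = 3$)
$q{\left(y \right)} = - \frac{5}{2} - y^{2}$ ($q{\left(y \right)} = - \frac{5}{2} + \frac{y y \left(-2\right)}{2} = - \frac{5}{2} + \frac{y^{2} \left(-2\right)}{2} = - \frac{5}{2} + \frac{\left(-2\right) y^{2}}{2} = - \frac{5}{2} - y^{2}$)
$\frac{1}{q{\left(F{\left(-5 \right)} \right)}} = \frac{1}{- \frac{5}{2} - 3^{2}} = \frac{1}{- \frac{5}{2} - 9} = \frac{1}{- \frac{23}{2}} = - \frac{2}{23}$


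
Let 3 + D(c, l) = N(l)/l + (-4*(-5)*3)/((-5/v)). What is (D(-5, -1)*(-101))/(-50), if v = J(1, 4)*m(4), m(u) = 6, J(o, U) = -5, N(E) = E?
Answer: 18079/25 ≈ 723.16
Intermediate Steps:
v = -30 (v = -5*6 = -30)
D(c, l) = 358 (D(c, l) = -3 + (l/l + (-4*(-5)*3)/((-5/(-30)))) = -3 + (1 + (20*3)/((-5*(-1/30)))) = -3 + (1 + 60/(⅙)) = -3 + (1 + 60*6) = -3 + (1 + 360) = -3 + 361 = 358)
(D(-5, -1)*(-101))/(-50) = (358*(-101))/(-50) = -36158*(-1/50) = 18079/25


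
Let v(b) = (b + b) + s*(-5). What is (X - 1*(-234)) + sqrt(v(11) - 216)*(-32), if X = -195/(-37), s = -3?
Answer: 8853/37 - 32*I*sqrt(179) ≈ 239.27 - 428.13*I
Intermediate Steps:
X = 195/37 (X = -195*(-1/37) = 195/37 ≈ 5.2703)
v(b) = 15 + 2*b (v(b) = (b + b) - 3*(-5) = 2*b + 15 = 15 + 2*b)
(X - 1*(-234)) + sqrt(v(11) - 216)*(-32) = (195/37 - 1*(-234)) + sqrt((15 + 2*11) - 216)*(-32) = (195/37 + 234) + sqrt((15 + 22) - 216)*(-32) = 8853/37 + sqrt(37 - 216)*(-32) = 8853/37 + sqrt(-179)*(-32) = 8853/37 + (I*sqrt(179))*(-32) = 8853/37 - 32*I*sqrt(179)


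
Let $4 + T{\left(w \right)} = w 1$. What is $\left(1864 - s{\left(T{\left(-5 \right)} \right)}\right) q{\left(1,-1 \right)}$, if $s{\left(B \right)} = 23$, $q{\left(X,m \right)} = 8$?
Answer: $14728$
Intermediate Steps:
$T{\left(w \right)} = -4 + w$ ($T{\left(w \right)} = -4 + w 1 = -4 + w$)
$\left(1864 - s{\left(T{\left(-5 \right)} \right)}\right) q{\left(1,-1 \right)} = \left(1864 - 23\right) 8 = 1841 \cdot 8 = 14728$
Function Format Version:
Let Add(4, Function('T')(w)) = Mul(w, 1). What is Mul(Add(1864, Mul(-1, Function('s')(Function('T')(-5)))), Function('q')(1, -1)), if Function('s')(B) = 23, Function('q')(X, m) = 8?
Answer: 14728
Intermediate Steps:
Function('T')(w) = Add(-4, w) (Function('T')(w) = Add(-4, Mul(w, 1)) = Add(-4, w))
Mul(Add(1864, Mul(-1, Function('s')(Function('T')(-5)))), Function('q')(1, -1)) = Mul(Add(1864, Mul(-1, 23)), 8) = Mul(Add(1864, -23), 8) = Mul(1841, 8) = 14728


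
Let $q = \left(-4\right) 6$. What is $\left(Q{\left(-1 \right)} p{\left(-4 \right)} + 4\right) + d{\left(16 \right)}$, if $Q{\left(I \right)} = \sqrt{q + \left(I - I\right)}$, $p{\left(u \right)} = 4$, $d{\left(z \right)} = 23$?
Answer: $27 + 8 i \sqrt{6} \approx 27.0 + 19.596 i$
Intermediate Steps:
$q = -24$
$Q{\left(I \right)} = 2 i \sqrt{6}$ ($Q{\left(I \right)} = \sqrt{-24 + \left(I - I\right)} = \sqrt{-24 + 0} = \sqrt{-24} = 2 i \sqrt{6}$)
$\left(Q{\left(-1 \right)} p{\left(-4 \right)} + 4\right) + d{\left(16 \right)} = \left(2 i \sqrt{6} \cdot 4 + 4\right) + 23 = \left(8 i \sqrt{6} + 4\right) + 23 = \left(4 + 8 i \sqrt{6}\right) + 23 = 27 + 8 i \sqrt{6}$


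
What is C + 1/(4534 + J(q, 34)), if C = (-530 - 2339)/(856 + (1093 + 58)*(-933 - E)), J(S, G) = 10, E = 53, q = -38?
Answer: 7085383/2576516160 ≈ 0.0027500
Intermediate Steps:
C = 2869/1134030 (C = (-530 - 2339)/(856 + (1093 + 58)*(-933 - 1*53)) = -2869/(856 + 1151*(-933 - 53)) = -2869/(856 + 1151*(-986)) = -2869/(856 - 1134886) = -2869/(-1134030) = -2869*(-1/1134030) = 2869/1134030 ≈ 0.0025299)
C + 1/(4534 + J(q, 34)) = 2869/1134030 + 1/(4534 + 10) = 2869/1134030 + 1/4544 = 7085383/2576516160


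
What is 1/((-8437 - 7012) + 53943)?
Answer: 1/38494 ≈ 2.5978e-5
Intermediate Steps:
1/((-8437 - 7012) + 53943) = 1/(-15449 + 53943) = 1/38494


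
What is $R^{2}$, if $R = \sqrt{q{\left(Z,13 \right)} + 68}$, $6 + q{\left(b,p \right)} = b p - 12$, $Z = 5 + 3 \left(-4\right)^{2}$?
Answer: $739$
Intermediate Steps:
$Z = 53$ ($Z = 5 + 3 \cdot 16 = 5 + 48 = 53$)
$q{\left(b,p \right)} = -18 + b p$ ($q{\left(b,p \right)} = -6 + \left(b p - 12\right) = -6 + \left(-12 + b p\right) = -18 + b p$)
$R = \sqrt{739}$ ($R = \sqrt{\left(-18 + 53 \cdot 13\right) + 68} = \sqrt{\left(-18 + 689\right) + 68} = \sqrt{671 + 68} = \sqrt{739} \approx 27.185$)
$R^{2} = \left(\sqrt{739}\right)^{2} = 739$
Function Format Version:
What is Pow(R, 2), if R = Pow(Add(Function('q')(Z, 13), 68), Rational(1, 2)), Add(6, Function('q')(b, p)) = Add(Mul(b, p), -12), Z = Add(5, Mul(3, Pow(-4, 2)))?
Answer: 739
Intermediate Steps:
Z = 53 (Z = Add(5, Mul(3, 16)) = Add(5, 48) = 53)
Function('q')(b, p) = Add(-18, Mul(b, p)) (Function('q')(b, p) = Add(-6, Add(Mul(b, p), -12)) = Add(-6, Add(-12, Mul(b, p))) = Add(-18, Mul(b, p)))
R = Pow(739, Rational(1, 2)) (R = Pow(Add(Add(-18, Mul(53, 13)), 68), Rational(1, 2)) = Pow(Add(Add(-18, 689), 68), Rational(1, 2)) = Pow(Add(671, 68), Rational(1, 2)) = Pow(739, Rational(1, 2)) ≈ 27.185)
Pow(R, 2) = Pow(Pow(739, Rational(1, 2)), 2) = 739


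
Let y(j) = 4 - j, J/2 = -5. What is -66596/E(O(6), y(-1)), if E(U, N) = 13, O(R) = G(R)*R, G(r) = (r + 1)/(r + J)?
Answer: -66596/13 ≈ -5122.8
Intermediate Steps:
J = -10 (J = 2*(-5) = -10)
G(r) = (1 + r)/(-10 + r) (G(r) = (r + 1)/(r - 10) = (1 + r)/(-10 + r))
O(R) = R*(1 + R)/(-10 + R) (O(R) = ((1 + R)/(-10 + R))*R = R*(1 + R)/(-10 + R))
-66596/E(O(6), y(-1)) = -66596/13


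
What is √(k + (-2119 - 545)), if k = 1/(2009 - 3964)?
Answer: I*√10181876555/1955 ≈ 51.614*I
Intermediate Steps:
k = -1/1955 (k = 1/(-1955) = -1/1955 ≈ -0.00051151)
√(k + (-2119 - 545)) = √(-1/1955 + (-2119 - 545)) = √(-1/1955 - 2664) = √(-5208121/1955) = I*√10181876555/1955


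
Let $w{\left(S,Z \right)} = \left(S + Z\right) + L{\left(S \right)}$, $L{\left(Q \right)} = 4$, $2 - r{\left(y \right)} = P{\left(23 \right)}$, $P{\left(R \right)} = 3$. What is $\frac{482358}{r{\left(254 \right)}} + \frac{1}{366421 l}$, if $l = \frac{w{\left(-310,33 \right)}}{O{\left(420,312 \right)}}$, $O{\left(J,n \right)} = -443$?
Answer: $- \frac{48251685495571}{100032933} \approx -4.8236 \cdot 10^{5}$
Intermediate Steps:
$r{\left(y \right)} = -1$ ($r{\left(y \right)} = 2 - 3 = -1$)
$w{\left(S,Z \right)} = 4 + S + Z$ ($w{\left(S,Z \right)} = \left(S + Z\right) + 4 = 4 + S + Z$)
$l = \frac{273}{443}$ ($l = \frac{4 - 310 + 33}{-443} = \left(-273\right) \left(- \frac{1}{443}\right) = \frac{273}{443} \approx 0.61625$)
$\frac{482358}{r{\left(254 \right)}} + \frac{1}{366421 l} = \frac{482358}{-1} + \frac{1}{366421 \cdot \frac{273}{443}} = 482358 \left(-1\right) + \frac{1}{366421} \cdot \frac{443}{273} = -482358 + \frac{443}{100032933} = - \frac{48251685495571}{100032933}$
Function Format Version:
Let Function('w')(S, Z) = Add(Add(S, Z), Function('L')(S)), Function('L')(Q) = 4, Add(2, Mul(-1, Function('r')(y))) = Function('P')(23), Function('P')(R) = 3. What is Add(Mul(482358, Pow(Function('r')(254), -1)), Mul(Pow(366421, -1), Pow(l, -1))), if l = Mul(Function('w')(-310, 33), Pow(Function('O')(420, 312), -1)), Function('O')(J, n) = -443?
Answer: Rational(-48251685495571, 100032933) ≈ -4.8236e+5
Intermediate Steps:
Function('r')(y) = -1 (Function('r')(y) = Add(2, Mul(-1, 3)) = Add(2, -3) = -1)
Function('w')(S, Z) = Add(4, S, Z) (Function('w')(S, Z) = Add(Add(S, Z), 4) = Add(4, S, Z))
l = Rational(273, 443) (l = Mul(Add(4, -310, 33), Pow(-443, -1)) = Mul(-273, Rational(-1, 443)) = Rational(273, 443) ≈ 0.61625)
Add(Mul(482358, Pow(Function('r')(254), -1)), Mul(Pow(366421, -1), Pow(l, -1))) = Add(Mul(482358, Pow(-1, -1)), Mul(Pow(366421, -1), Pow(Rational(273, 443), -1))) = Add(Mul(482358, -1), Mul(Rational(1, 366421), Rational(443, 273))) = Add(-482358, Rational(443, 100032933)) = Rational(-48251685495571, 100032933)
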